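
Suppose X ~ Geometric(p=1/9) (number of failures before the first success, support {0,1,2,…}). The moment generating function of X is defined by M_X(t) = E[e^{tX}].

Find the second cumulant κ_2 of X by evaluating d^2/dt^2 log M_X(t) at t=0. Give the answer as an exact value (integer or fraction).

κ_2 = d^2K/dt^2 |_{t=0} = 72

M_X(t) = 1/(9*(1 - 8*e^(t)/9))
K_X(t) = log M_X(t) = -log(1 - 8*e^(t)/9) - 2*log(3)
dK/dt = -8*e^(t)/(8*e^(t) - 9)
d^2K/dt^2 = 72*e^(t)/(64*e^(2*t) - 144*e^(t) + 81)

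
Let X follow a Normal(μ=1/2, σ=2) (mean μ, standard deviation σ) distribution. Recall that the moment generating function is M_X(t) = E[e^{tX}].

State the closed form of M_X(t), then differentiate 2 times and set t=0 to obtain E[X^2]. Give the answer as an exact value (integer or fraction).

E[X^2] = M^(2)(0) = 17/4

M_X(t) = e^(2*t^2 + t/2)
M^(2)(t) = 16*t^2*e^(t/2)*e^(2*t^2) + 4*t*e^(t/2)*e^(2*t^2) + 17*e^(t/2)*e^(2*t^2)/4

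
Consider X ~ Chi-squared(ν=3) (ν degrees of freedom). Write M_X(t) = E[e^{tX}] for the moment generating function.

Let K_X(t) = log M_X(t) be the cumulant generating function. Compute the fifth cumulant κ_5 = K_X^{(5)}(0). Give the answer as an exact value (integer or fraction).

M_X(t) = (1 - 2*t)^(-3/2)
K_X(t) = log M_X(t) = -3*log(1 - 2*t)/2
K^(5)(t) = -1152/(32*t^5 - 80*t^4 + 80*t^3 - 40*t^2 + 10*t - 1)

κ_5 = K^(5)(0) = 1152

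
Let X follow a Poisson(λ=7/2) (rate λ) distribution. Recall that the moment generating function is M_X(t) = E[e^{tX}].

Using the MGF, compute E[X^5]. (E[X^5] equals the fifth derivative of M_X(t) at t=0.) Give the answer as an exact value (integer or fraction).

E[X^5] = M′′′′′(0) = 105119/32

M_X(t) = e^(7*e^(t)/2 - 7/2)
M′(t) = 7*e^(-7/2)*e^(t)*e^(7*e^(t)/2)/2
M′′(t) = (49*e^(2*t)*e^(7*e^(t)/2) + 14*e^(t)*e^(7*e^(t)/2))*e^(-7/2)/4
M′′′(t) = (343*e^(3*t)*e^(7*e^(t)/2) + 294*e^(2*t)*e^(7*e^(t)/2) + 28*e^(t)*e^(7*e^(t)/2))*e^(-7/2)/8
M′′′′(t) = (2401*e^(4*t)*e^(7*e^(t)/2) + 4116*e^(3*t)*e^(7*e^(t)/2) + 1372*e^(2*t)*e^(7*e^(t)/2) + 56*e^(t)*e^(7*e^(t)/2))*e^(-7/2)/16
M′′′′′(t) = (16807*e^(5*t)*e^(7*e^(t)/2) + 48020*e^(4*t)*e^(7*e^(t)/2) + 34300*e^(3*t)*e^(7*e^(t)/2) + 5880*e^(2*t)*e^(7*e^(t)/2) + 112*e^(t)*e^(7*e^(t)/2))*e^(-7/2)/32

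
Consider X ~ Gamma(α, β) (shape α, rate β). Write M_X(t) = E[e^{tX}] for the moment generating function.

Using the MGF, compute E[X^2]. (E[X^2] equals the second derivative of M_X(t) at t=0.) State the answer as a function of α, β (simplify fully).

M_X(t) = (β/(β - t))^α
M′(t) = -α*β^α*(1/(β - t))^α/(-β + t)
M′′(t) = (α^2*β^α*(1/(β - t))^α + α*β^α*(1/(β - t))^α)/(β^2 - 2*β*t + t^2)

E[X^2] = M′′(0) = α*(α + 1)/β^2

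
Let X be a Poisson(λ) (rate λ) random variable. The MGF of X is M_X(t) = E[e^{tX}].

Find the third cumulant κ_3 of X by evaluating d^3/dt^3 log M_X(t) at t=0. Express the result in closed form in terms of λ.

κ_3 = K^(3)(0) = λ

M_X(t) = e^(λ*(e^(t) - 1))
K_X(t) = log M_X(t) = λ*(e^(t) - 1)
K^(3)(t) = λ*e^(t)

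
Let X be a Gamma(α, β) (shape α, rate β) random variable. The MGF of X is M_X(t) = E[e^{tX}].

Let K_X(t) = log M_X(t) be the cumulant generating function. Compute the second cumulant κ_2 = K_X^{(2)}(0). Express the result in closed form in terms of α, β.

M_X(t) = (β/(β - t))^α
K_X(t) = log M_X(t) = α*(log(β) - log(β - t))
D^2[K](t) = α/(β^2 - 2*β*t + t^2)

κ_2 = D^2[K](0) = α/β^2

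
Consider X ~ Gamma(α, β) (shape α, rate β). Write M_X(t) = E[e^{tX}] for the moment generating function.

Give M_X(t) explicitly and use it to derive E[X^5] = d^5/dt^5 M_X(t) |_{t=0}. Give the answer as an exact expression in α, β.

E[X^5] = M^(5)(0) = α*(α^4 + 10*α^3 + 35*α^2 + 50*α + 24)/β^5

M_X(t) = (β/(β - t))^α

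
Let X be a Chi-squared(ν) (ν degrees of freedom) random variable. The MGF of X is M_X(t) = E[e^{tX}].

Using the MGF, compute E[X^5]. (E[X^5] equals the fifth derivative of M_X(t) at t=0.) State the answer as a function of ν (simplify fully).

M_X(t) = (1 - 2*t)^(-ν/2)
dM/dt = -ν/(2*t*(1 - 2*t)^(ν/2) - (1 - 2*t)^(ν/2))
d^2M/dt^2 = (ν^2 + 2*ν)/(4*t^2*(1 - 2*t)^(ν/2) - 4*t*(1 - 2*t)^(ν/2) + (1 - 2*t)^(ν/2))
d^3M/dt^3 = (-ν^3 - 6*ν^2 - 8*ν)/(8*t^3*(1 - 2*t)^(ν/2) - 12*t^2*(1 - 2*t)^(ν/2) + 6*t*(1 - 2*t)^(ν/2) - (1 - 2*t)^(ν/2))
d^4M/dt^4 = (ν^4 + 12*ν^3 + 44*ν^2 + 48*ν)/(16*t^4*(1 - 2*t)^(ν/2) - 32*t^3*(1 - 2*t)^(ν/2) + 24*t^2*(1 - 2*t)^(ν/2) - 8*t*(1 - 2*t)^(ν/2) + (1 - 2*t)^(ν/2))

E[X^5] = d^5M/dt^5 |_{t=0} = ν*(ν^4 + 20*ν^3 + 140*ν^2 + 400*ν + 384)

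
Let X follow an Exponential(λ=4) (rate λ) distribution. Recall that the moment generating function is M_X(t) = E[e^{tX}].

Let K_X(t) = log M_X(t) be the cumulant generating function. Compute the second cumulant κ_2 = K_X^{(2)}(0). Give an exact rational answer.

M_X(t) = 4/(4 - t)
K_X(t) = log M_X(t) = -log(4 - t) + 2*log(2)
dK/dt = -1/(t - 4)
d^2K/dt^2 = 1/(t^2 - 8*t + 16)

κ_2 = d^2K/dt^2 |_{t=0} = 1/16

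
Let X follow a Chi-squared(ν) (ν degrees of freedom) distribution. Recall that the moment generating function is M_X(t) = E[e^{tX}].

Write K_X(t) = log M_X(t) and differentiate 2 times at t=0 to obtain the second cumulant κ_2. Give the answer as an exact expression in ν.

M_X(t) = (1 - 2*t)^(-ν/2)
K_X(t) = log M_X(t) = -ν*log(1 - 2*t)/2
D^2[K](t) = 2*ν/(4*t^2 - 4*t + 1)

κ_2 = D^2[K](0) = 2*ν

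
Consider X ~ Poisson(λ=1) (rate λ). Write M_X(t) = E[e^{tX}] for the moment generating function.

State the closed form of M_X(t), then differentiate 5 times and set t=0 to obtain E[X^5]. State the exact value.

M_X(t) = e^(e^(t) - 1)
M′(t) = e^(-1)*e^(t)*e^(e^(t))
M′′(t) = (e^(2*t)*e^(e^(t)) + e^(t)*e^(e^(t)))*e^(-1)
M′′′(t) = (e^(3*t)*e^(e^(t)) + 3*e^(2*t)*e^(e^(t)) + e^(t)*e^(e^(t)))*e^(-1)
M′′′′(t) = (e^(4*t)*e^(e^(t)) + 6*e^(3*t)*e^(e^(t)) + 7*e^(2*t)*e^(e^(t)) + e^(t)*e^(e^(t)))*e^(-1)
M′′′′′(t) = (e^(5*t)*e^(e^(t)) + 10*e^(4*t)*e^(e^(t)) + 25*e^(3*t)*e^(e^(t)) + 15*e^(2*t)*e^(e^(t)) + e^(t)*e^(e^(t)))*e^(-1)

E[X^5] = M′′′′′(0) = 52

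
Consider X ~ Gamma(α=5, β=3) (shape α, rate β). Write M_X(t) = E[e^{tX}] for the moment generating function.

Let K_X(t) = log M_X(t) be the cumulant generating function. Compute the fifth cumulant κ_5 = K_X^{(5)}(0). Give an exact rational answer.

M_X(t) = 243/(3 - t)^5
K_X(t) = log M_X(t) = -5*log(3 - t) + 5*log(3)
K′(t) = -5/(t - 3)
K′′(t) = 5/(t^2 - 6*t + 9)
K′′′(t) = -10/(t^3 - 9*t^2 + 27*t - 27)
K′′′′(t) = 30/(t^4 - 12*t^3 + 54*t^2 - 108*t + 81)
K′′′′′(t) = -120/(t^5 - 15*t^4 + 90*t^3 - 270*t^2 + 405*t - 243)

κ_5 = K′′′′′(0) = 40/81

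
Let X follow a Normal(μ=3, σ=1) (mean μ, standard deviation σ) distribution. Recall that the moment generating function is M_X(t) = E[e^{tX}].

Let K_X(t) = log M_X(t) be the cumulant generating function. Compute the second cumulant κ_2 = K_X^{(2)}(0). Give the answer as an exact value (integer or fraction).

κ_2 = K^(2)(0) = 1

M_X(t) = e^(t^2/2 + 3*t)
K_X(t) = log M_X(t) = t^2/2 + 3*t
K^(2)(t) = 1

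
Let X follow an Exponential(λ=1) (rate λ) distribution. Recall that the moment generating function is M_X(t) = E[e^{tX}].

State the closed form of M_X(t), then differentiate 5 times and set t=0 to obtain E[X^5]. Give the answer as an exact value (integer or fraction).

M_X(t) = 1/(1 - t)
M^(5)(t) = 120/(t^6 - 6*t^5 + 15*t^4 - 20*t^3 + 15*t^2 - 6*t + 1)

E[X^5] = M^(5)(0) = 120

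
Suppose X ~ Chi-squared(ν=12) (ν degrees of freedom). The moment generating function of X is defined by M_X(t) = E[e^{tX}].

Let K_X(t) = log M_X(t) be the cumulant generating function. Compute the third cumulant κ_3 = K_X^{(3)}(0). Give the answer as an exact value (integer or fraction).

M_X(t) = (1 - 2*t)^(-6)
K_X(t) = log M_X(t) = -6*log(1 - 2*t)
D^3[K](t) = -96/(8*t^3 - 12*t^2 + 6*t - 1)

κ_3 = D^3[K](0) = 96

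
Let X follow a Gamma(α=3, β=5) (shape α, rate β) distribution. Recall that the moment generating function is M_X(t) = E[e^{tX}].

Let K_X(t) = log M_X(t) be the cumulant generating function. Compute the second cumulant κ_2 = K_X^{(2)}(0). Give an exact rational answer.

M_X(t) = 125/(5 - t)^3
K_X(t) = log M_X(t) = -3*log(5 - t) + 3*log(5)
K′(t) = -3/(t - 5)
K′′(t) = 3/(t^2 - 10*t + 25)

κ_2 = K′′(0) = 3/25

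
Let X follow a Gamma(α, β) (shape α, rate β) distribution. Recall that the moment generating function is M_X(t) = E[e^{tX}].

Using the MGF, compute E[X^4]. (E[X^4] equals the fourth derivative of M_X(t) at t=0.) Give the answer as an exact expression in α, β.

E[X^4] = d^4M/dt^4 |_{t=0} = α*(α^3 + 6*α^2 + 11*α + 6)/β^4

M_X(t) = (β/(β - t))^α
dM/dt = -α*β^α*(1/(β - t))^α/(-β + t)
d^2M/dt^2 = (α^2*β^α*(1/(β - t))^α + α*β^α*(1/(β - t))^α)/(β^2 - 2*β*t + t^2)
d^3M/dt^3 = (-α^3*β^α*(1/(β - t))^α - 3*α^2*β^α*(1/(β - t))^α - 2*α*β^α*(1/(β - t))^α)/(-β^3 + 3*β^2*t - 3*β*t^2 + t^3)
d^4M/dt^4 = (α^4*β^α*(1/(β - t))^α + 6*α^3*β^α*(1/(β - t))^α + 11*α^2*β^α*(1/(β - t))^α + 6*α*β^α*(1/(β - t))^α)/(β^4 - 4*β^3*t + 6*β^2*t^2 - 4*β*t^3 + t^4)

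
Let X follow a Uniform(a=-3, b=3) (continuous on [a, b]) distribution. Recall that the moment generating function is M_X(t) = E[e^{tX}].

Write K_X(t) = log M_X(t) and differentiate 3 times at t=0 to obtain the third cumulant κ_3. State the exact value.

κ_3 = K′′′(0) = 0

M_X(t) = (e^(3*t) - e^(-3*t))/(6*t)
K_X(t) = log M_X(t) = -log(t) + log(e^(3*t) - e^(-3*t)) - log(6)
K′(t) = (3*t*e^(6*t) + 3*t - e^(6*t) + 1)/(t*e^(6*t) - t)
K′′(t) = (-36*t^2*e^(6*t) + e^(12*t) - 2*e^(6*t) + 1)/(t^2*e^(12*t) - 2*t^2*e^(6*t) + t^2)
K′′′(t) = (216*t^3*e^(12*t) + 216*t^3*e^(6*t) - 2*e^(18*t) + 6*e^(12*t) - 6*e^(6*t) + 2)/(t^3*e^(18*t) - 3*t^3*e^(12*t) + 3*t^3*e^(6*t) - t^3)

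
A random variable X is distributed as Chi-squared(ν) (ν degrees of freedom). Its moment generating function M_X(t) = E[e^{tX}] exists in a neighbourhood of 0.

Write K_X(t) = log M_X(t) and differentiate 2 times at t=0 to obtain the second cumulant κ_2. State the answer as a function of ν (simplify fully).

κ_2 = d^2K/dt^2 |_{t=0} = 2*ν

M_X(t) = (1 - 2*t)^(-ν/2)
K_X(t) = log M_X(t) = -ν*log(1 - 2*t)/2
dK/dt = -ν/(2*t - 1)
d^2K/dt^2 = 2*ν/(4*t^2 - 4*t + 1)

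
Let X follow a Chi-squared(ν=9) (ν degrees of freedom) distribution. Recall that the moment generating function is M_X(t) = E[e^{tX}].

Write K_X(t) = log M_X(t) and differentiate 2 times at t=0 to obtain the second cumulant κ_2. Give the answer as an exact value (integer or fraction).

M_X(t) = (1 - 2*t)^(-9/2)
K_X(t) = log M_X(t) = -9*log(1 - 2*t)/2
K^(2)(t) = 18/(4*t^2 - 4*t + 1)

κ_2 = K^(2)(0) = 18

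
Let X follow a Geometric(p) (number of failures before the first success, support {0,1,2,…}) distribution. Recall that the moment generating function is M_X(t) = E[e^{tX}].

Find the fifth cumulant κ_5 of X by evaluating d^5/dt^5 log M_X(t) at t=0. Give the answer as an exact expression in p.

κ_5 = D^5[K](0) = (p^4 - 15*p^3 + 50*p^2 - 60*p + 24)/p^5

M_X(t) = p/(-(1 - p)*e^(t) + 1)
K_X(t) = log M_X(t) = log(p) - log(-(1 - p)*e^(t) + 1)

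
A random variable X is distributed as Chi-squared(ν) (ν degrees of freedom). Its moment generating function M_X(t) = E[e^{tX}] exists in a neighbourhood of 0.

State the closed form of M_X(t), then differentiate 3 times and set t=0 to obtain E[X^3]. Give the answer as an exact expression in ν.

M_X(t) = (1 - 2*t)^(-ν/2)
M^(3)(t) = (-ν^3 - 6*ν^2 - 8*ν)/(8*t^3*(1 - 2*t)^(ν/2) - 12*t^2*(1 - 2*t)^(ν/2) + 6*t*(1 - 2*t)^(ν/2) - (1 - 2*t)^(ν/2))

E[X^3] = M^(3)(0) = ν*(ν^2 + 6*ν + 8)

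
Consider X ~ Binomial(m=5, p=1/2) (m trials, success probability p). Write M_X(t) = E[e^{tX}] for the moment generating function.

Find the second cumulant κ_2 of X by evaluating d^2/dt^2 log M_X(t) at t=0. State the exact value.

κ_2 = d^2K/dt^2 |_{t=0} = 5/4

M_X(t) = (e^(t)/2 + 1/2)^5
K_X(t) = log M_X(t) = 5*log(e^(t)/2 + 1/2)
dK/dt = 5*e^(t)/(e^(t) + 1)
d^2K/dt^2 = 5*e^(t)/(e^(2*t) + 2*e^(t) + 1)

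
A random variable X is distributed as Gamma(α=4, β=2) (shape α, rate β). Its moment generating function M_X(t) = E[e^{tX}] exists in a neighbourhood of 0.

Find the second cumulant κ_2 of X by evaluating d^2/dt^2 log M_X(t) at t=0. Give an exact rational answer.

κ_2 = D^2[K](0) = 1

M_X(t) = 16/(2 - t)^4
K_X(t) = log M_X(t) = -4*log(2 - t) + 4*log(2)
D^2[K](t) = 4/(t^2 - 4*t + 4)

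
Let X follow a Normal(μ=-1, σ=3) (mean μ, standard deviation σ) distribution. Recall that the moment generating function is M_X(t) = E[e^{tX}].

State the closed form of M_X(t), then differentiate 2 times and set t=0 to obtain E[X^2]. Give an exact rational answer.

M_X(t) = e^(9*t^2/2 - t)
M′(t) = 9*t*e^(-t)*e^(9*t^2/2) - e^(-t)*e^(9*t^2/2)
M′′(t) = (81*t^2*e^(9*t^2/2) - 18*t*e^(9*t^2/2) + 10*e^(9*t^2/2))*e^(-t)

E[X^2] = M′′(0) = 10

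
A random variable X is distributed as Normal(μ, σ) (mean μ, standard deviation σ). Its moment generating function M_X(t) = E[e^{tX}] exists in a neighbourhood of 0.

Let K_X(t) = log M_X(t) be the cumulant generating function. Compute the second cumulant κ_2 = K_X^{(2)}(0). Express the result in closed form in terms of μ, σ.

M_X(t) = e^(μ*t + σ^2*t^2/2)
K_X(t) = log M_X(t) = μ*t + σ^2*t^2/2
K′(t) = μ + σ^2*t
K′′(t) = σ^2

κ_2 = K′′(0) = σ^2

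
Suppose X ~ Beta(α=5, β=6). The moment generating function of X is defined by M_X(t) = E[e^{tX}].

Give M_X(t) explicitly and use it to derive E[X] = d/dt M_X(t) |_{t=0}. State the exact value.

M_X(t) = ₁F₁(5; 11; t)
M′(t) = 5*₁F₁(6; 12; t)/11

E[X] = M′(0) = 5/11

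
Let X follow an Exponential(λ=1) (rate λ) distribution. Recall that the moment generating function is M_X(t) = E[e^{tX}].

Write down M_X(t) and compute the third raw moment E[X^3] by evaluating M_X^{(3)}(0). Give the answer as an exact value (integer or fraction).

E[X^3] = D^3[M](0) = 6

M_X(t) = 1/(1 - t)
D^3[M](t) = 6/(t^4 - 4*t^3 + 6*t^2 - 4*t + 1)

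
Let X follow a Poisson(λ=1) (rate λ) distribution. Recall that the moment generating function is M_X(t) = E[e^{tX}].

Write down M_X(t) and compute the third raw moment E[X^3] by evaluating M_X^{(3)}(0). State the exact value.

E[X^3] = D^3[M](0) = 5

M_X(t) = e^(e^(t) - 1)
D^3[M](t) = (e^(3*t)*e^(e^(t)) + 3*e^(2*t)*e^(e^(t)) + e^(t)*e^(e^(t)))*e^(-1)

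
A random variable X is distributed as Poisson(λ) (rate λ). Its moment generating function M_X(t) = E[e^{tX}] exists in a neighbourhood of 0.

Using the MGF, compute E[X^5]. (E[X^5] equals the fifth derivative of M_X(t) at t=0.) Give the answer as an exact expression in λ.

E[X^5] = M^(5)(0) = λ*(λ^4 + 10*λ^3 + 25*λ^2 + 15*λ + 1)

M_X(t) = e^(λ*(e^(t) - 1))
M^(5)(t) = (λ^5*e^(5*t)*e^(λ*e^(t)) + 10*λ^4*e^(4*t)*e^(λ*e^(t)) + 25*λ^3*e^(3*t)*e^(λ*e^(t)) + 15*λ^2*e^(2*t)*e^(λ*e^(t)) + λ*e^(t)*e^(λ*e^(t)))*e^(-λ)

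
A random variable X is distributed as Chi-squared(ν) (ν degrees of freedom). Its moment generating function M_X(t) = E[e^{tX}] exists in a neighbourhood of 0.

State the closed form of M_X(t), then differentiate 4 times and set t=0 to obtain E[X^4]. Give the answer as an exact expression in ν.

E[X^4] = M^(4)(0) = ν*(ν^3 + 12*ν^2 + 44*ν + 48)

M_X(t) = (1 - 2*t)^(-ν/2)
M^(4)(t) = (ν^4 + 12*ν^3 + 44*ν^2 + 48*ν)/(16*t^4*(1 - 2*t)^(ν/2) - 32*t^3*(1 - 2*t)^(ν/2) + 24*t^2*(1 - 2*t)^(ν/2) - 8*t*(1 - 2*t)^(ν/2) + (1 - 2*t)^(ν/2))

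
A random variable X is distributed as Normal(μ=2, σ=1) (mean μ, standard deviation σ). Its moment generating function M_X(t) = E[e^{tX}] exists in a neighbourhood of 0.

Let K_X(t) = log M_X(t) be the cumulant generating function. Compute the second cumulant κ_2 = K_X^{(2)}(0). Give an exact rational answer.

κ_2 = D^2[K](0) = 1

M_X(t) = e^(t^2/2 + 2*t)
K_X(t) = log M_X(t) = t^2/2 + 2*t
D^2[K](t) = 1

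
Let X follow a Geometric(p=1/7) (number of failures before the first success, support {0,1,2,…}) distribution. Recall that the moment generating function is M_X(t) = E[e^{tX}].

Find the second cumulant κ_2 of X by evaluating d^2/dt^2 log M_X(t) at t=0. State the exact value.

κ_2 = d^2K/dt^2 |_{t=0} = 42

M_X(t) = 1/(7*(1 - 6*e^(t)/7))
K_X(t) = log M_X(t) = -log(1 - 6*e^(t)/7) - log(7)
dK/dt = -6*e^(t)/(6*e^(t) - 7)
d^2K/dt^2 = 42*e^(t)/(36*e^(2*t) - 84*e^(t) + 49)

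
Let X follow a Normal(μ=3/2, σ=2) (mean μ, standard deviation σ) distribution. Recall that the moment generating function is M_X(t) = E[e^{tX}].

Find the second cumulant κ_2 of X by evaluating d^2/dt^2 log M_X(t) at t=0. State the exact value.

M_X(t) = e^(2*t^2 + 3*t/2)
K_X(t) = log M_X(t) = 2*t^2 + 3*t/2
D^2[K](t) = 4

κ_2 = D^2[K](0) = 4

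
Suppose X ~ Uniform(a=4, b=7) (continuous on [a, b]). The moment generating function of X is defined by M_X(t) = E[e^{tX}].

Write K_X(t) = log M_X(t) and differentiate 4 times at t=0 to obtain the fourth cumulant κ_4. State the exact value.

M_X(t) = (e^(7*t) - e^(4*t))/(3*t)
K_X(t) = log M_X(t) = -log(t) + log(e^(7*t) - e^(4*t)) - log(3)

κ_4 = K^(4)(0) = -27/40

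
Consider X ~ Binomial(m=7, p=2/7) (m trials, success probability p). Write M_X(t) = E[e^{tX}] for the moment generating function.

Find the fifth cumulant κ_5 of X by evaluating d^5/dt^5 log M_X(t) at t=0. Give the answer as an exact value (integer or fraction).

κ_5 = D^5[K](0) = -2130/2401

M_X(t) = (2*e^(t)/7 + 5/7)^7
K_X(t) = log M_X(t) = 7*log(2*e^(t)/7 + 5/7)
D^5[K](t) = (-560*e^(4*t) + 15400*e^(3*t) - 38500*e^(2*t) + 8750*e^(t))/(32*e^(5*t) + 400*e^(4*t) + 2000*e^(3*t) + 5000*e^(2*t) + 6250*e^(t) + 3125)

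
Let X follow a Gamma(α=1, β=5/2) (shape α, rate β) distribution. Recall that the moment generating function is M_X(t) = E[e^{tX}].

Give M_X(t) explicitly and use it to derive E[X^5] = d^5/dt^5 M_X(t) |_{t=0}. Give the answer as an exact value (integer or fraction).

E[X^5] = D^5[M](0) = 768/625

M_X(t) = 5/(2*(5/2 - t))
D^5[M](t) = 19200/(64*t^6 - 960*t^5 + 6000*t^4 - 20000*t^3 + 37500*t^2 - 37500*t + 15625)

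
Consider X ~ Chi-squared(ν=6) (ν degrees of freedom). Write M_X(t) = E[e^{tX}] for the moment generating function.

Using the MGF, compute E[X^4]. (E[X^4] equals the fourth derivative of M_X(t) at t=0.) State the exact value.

M_X(t) = (1 - 2*t)^(-3)
M′(t) = 6/(16*t^4 - 32*t^3 + 24*t^2 - 8*t + 1)
M′′(t) = -48/(32*t^5 - 80*t^4 + 80*t^3 - 40*t^2 + 10*t - 1)
M′′′(t) = 480/(64*t^6 - 192*t^5 + 240*t^4 - 160*t^3 + 60*t^2 - 12*t + 1)
M′′′′(t) = -5760/(128*t^7 - 448*t^6 + 672*t^5 - 560*t^4 + 280*t^3 - 84*t^2 + 14*t - 1)

E[X^4] = M′′′′(0) = 5760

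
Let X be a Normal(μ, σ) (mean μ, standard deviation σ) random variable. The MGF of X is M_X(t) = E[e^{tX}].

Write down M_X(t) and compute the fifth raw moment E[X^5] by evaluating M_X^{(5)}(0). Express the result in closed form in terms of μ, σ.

E[X^5] = M′′′′′(0) = μ*(μ^4 + 10*μ^2*σ^2 + 15*σ^4)

M_X(t) = e^(μ*t + σ^2*t^2/2)
M′(t) = μ*e^(μ*t)*e^(σ^2*t^2/2) + σ^2*t*e^(μ*t)*e^(σ^2*t^2/2)
M′′(t) = μ^2*e^(μ*t)*e^(σ^2*t^2/2) + 2*μ*σ^2*t*e^(μ*t)*e^(σ^2*t^2/2) + σ^4*t^2*e^(μ*t)*e^(σ^2*t^2/2) + σ^2*e^(μ*t)*e^(σ^2*t^2/2)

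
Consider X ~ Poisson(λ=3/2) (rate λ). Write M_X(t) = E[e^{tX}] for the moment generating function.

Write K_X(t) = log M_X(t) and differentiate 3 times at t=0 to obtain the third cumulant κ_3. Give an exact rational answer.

M_X(t) = e^(3*e^(t)/2 - 3/2)
K_X(t) = log M_X(t) = 3*e^(t)/2 - 3/2
D^3[K](t) = 3*e^(t)/2

κ_3 = D^3[K](0) = 3/2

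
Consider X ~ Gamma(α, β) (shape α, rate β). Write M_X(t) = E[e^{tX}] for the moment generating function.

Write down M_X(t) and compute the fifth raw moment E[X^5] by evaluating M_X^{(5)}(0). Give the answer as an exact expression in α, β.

M_X(t) = (β/(β - t))^α
M′(t) = -α*β^α*(1/(β - t))^α/(-β + t)
M′′(t) = (α^2*β^α*(1/(β - t))^α + α*β^α*(1/(β - t))^α)/(β^2 - 2*β*t + t^2)
M′′′(t) = (-α^3*β^α*(1/(β - t))^α - 3*α^2*β^α*(1/(β - t))^α - 2*α*β^α*(1/(β - t))^α)/(-β^3 + 3*β^2*t - 3*β*t^2 + t^3)
M′′′′(t) = (α^4*β^α*(1/(β - t))^α + 6*α^3*β^α*(1/(β - t))^α + 11*α^2*β^α*(1/(β - t))^α + 6*α*β^α*(1/(β - t))^α)/(β^4 - 4*β^3*t + 6*β^2*t^2 - 4*β*t^3 + t^4)

E[X^5] = M′′′′′(0) = α*(α^4 + 10*α^3 + 35*α^2 + 50*α + 24)/β^5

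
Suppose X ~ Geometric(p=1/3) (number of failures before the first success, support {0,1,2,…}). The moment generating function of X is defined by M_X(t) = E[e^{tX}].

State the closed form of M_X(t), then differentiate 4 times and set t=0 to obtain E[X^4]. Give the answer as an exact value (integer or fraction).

E[X^4] = d^4M/dt^4 |_{t=0} = 730

M_X(t) = 1/(3*(1 - 2*e^(t)/3))
dM/dt = 2*e^(t)/(4*e^(2*t) - 12*e^(t) + 9)
d^2M/dt^2 = (-4*e^(2*t) - 6*e^(t))/(8*e^(3*t) - 36*e^(2*t) + 54*e^(t) - 27)
d^3M/dt^3 = (8*e^(3*t) + 48*e^(2*t) + 18*e^(t))/(16*e^(4*t) - 96*e^(3*t) + 216*e^(2*t) - 216*e^(t) + 81)
d^4M/dt^4 = (-16*e^(4*t) - 264*e^(3*t) - 396*e^(2*t) - 54*e^(t))/(32*e^(5*t) - 240*e^(4*t) + 720*e^(3*t) - 1080*e^(2*t) + 810*e^(t) - 243)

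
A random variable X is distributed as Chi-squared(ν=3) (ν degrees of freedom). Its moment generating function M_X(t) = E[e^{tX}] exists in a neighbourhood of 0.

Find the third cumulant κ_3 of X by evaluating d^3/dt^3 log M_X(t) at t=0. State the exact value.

κ_3 = D^3[K](0) = 24

M_X(t) = (1 - 2*t)^(-3/2)
K_X(t) = log M_X(t) = -3*log(1 - 2*t)/2
D^3[K](t) = -24/(8*t^3 - 12*t^2 + 6*t - 1)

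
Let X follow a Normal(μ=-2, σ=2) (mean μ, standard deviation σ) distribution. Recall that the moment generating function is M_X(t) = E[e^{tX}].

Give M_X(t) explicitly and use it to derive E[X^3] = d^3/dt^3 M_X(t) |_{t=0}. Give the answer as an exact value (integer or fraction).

E[X^3] = M^(3)(0) = -32

M_X(t) = e^(2*t^2 - 2*t)
M^(3)(t) = (64*t^3*e^(2*t^2) - 96*t^2*e^(2*t^2) + 96*t*e^(2*t^2) - 32*e^(2*t^2))*e^(-2*t)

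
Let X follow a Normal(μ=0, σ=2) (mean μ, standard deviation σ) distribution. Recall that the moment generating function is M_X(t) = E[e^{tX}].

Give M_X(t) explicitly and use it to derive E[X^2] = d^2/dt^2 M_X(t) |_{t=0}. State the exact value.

M_X(t) = e^(2*t^2)
M′(t) = 4*t*e^(2*t^2)
M′′(t) = 16*t^2*e^(2*t^2) + 4*e^(2*t^2)

E[X^2] = M′′(0) = 4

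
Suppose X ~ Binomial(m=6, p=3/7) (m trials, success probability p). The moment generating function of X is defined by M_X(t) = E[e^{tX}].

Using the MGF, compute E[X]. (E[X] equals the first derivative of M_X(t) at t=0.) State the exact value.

E[X] = dM/dt |_{t=0} = 18/7

M_X(t) = (3*e^(t)/7 + 4/7)^6
dM/dt = 4374*e^(6*t)/117649 + 29160*e^(5*t)/117649 + 77760*e^(4*t)/117649 + 103680*e^(3*t)/117649 + 69120*e^(2*t)/117649 + 18432*e^(t)/117649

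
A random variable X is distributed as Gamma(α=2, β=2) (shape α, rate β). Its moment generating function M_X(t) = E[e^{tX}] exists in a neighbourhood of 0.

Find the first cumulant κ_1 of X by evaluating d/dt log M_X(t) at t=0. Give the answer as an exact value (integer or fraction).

M_X(t) = 4/(2 - t)^2
K_X(t) = log M_X(t) = -2*log(2 - t) + 2*log(2)
D[K](t) = -2/(t - 2)

κ_1 = D[K](0) = 1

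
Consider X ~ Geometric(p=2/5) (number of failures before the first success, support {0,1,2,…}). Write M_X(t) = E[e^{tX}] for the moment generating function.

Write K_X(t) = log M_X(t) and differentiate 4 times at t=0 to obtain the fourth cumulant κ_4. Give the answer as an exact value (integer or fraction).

M_X(t) = 2/(5*(1 - 3*e^(t)/5))
K_X(t) = log M_X(t) = -log(1 - 3*e^(t)/5) - log(5) + log(2)
D^4[K](t) = (135*e^(3*t) + 900*e^(2*t) + 375*e^(t))/(81*e^(4*t) - 540*e^(3*t) + 1350*e^(2*t) - 1500*e^(t) + 625)

κ_4 = D^4[K](0) = 705/8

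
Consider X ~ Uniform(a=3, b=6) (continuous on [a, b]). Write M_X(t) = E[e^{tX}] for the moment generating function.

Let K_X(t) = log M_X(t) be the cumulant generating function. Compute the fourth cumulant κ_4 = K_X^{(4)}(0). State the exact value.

κ_4 = K^(4)(0) = -27/40

M_X(t) = (e^(6*t) - e^(3*t))/(3*t)
K_X(t) = log M_X(t) = -log(t) + log(e^(6*t) - e^(3*t)) - log(3)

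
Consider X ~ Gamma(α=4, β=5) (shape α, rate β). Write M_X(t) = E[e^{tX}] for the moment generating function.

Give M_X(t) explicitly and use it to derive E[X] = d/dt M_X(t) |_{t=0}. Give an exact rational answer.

M_X(t) = 625/(5 - t)^4
M^(1)(t) = -2500/(t^5 - 25*t^4 + 250*t^3 - 1250*t^2 + 3125*t - 3125)

E[X] = M^(1)(0) = 4/5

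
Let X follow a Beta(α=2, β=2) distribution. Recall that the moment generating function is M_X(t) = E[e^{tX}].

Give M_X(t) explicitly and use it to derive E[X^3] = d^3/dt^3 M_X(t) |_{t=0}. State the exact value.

M_X(t) = ₁F₁(2; 4; t)
M′(t) = ₁F₁(3; 5; t)/2
M′′(t) = 3*₁F₁(4; 6; t)/10
M′′′(t) = ₁F₁(5; 7; t)/5

E[X^3] = M′′′(0) = 1/5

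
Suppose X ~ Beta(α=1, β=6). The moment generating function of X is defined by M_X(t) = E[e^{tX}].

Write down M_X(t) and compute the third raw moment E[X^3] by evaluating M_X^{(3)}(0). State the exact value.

M_X(t) = ₁F₁(1; 7; t)
D^3[M](t) = ₁F₁(4; 10; t)/84

E[X^3] = D^3[M](0) = 1/84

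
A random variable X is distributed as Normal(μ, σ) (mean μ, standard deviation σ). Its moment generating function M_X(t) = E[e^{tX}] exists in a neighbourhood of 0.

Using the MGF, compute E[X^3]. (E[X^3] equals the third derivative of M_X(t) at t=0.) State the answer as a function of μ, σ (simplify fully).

M_X(t) = e^(μ*t + σ^2*t^2/2)
dM/dt = μ*e^(μ*t)*e^(σ^2*t^2/2) + σ^2*t*e^(μ*t)*e^(σ^2*t^2/2)
d^2M/dt^2 = μ^2*e^(μ*t)*e^(σ^2*t^2/2) + 2*μ*σ^2*t*e^(μ*t)*e^(σ^2*t^2/2) + σ^4*t^2*e^(μ*t)*e^(σ^2*t^2/2) + σ^2*e^(μ*t)*e^(σ^2*t^2/2)

E[X^3] = d^3M/dt^3 |_{t=0} = μ*(μ^2 + 3*σ^2)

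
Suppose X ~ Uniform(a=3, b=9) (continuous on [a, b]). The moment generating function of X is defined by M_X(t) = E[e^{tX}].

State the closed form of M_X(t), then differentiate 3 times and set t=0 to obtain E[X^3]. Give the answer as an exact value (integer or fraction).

M_X(t) = (e^(9*t) - e^(3*t))/(6*t)
dM/dt = (9*t*e^(9*t) - 3*t*e^(3*t) - e^(9*t) + e^(3*t))/(6*t^2)
d^2M/dt^2 = (81*t^2*e^(9*t) - 9*t^2*e^(3*t) - 18*t*e^(9*t) + 6*t*e^(3*t) + 2*e^(9*t) - 2*e^(3*t))/(6*t^3)
d^3M/dt^3 = (243*t^3*e^(9*t) - 9*t^3*e^(3*t) - 81*t^2*e^(9*t) + 9*t^2*e^(3*t) + 18*t*e^(9*t) - 6*t*e^(3*t) - 2*e^(9*t) + 2*e^(3*t))/(2*t^4)

E[X^3] = d^3M/dt^3 |_{t=0} = 270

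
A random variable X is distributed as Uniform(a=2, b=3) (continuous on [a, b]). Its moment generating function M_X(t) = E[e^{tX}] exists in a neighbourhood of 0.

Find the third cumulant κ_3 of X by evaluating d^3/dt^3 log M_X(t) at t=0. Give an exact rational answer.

κ_3 = K′′′(0) = 0

M_X(t) = (e^(3*t) - e^(2*t))/t
K_X(t) = log M_X(t) = -log(t) + log(e^(3*t) - e^(2*t))
K′(t) = (3*t*e^(t) - 2*t - e^(t) + 1)/(t*e^(t) - t)
K′′(t) = (-t^2*e^(t) + e^(2*t) - 2*e^(t) + 1)/(t^2*e^(2*t) - 2*t^2*e^(t) + t^2)
K′′′(t) = (t^3*e^(2*t) + t^3*e^(t) - 2*e^(3*t) + 6*e^(2*t) - 6*e^(t) + 2)/(t^3*e^(3*t) - 3*t^3*e^(2*t) + 3*t^3*e^(t) - t^3)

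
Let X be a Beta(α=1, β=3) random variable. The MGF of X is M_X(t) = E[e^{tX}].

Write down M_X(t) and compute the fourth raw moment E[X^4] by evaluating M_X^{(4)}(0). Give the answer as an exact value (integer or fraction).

M_X(t) = ₁F₁(1; 4; t)
dM/dt = ₁F₁(2; 5; t)/4
d^2M/dt^2 = ₁F₁(3; 6; t)/10
d^3M/dt^3 = ₁F₁(4; 7; t)/20
d^4M/dt^4 = ₁F₁(5; 8; t)/35

E[X^4] = d^4M/dt^4 |_{t=0} = 1/35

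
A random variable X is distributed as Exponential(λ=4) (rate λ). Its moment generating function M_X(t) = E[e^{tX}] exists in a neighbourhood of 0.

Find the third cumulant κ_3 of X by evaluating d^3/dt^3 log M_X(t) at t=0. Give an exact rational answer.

M_X(t) = 4/(4 - t)
K_X(t) = log M_X(t) = -log(4 - t) + 2*log(2)
dK/dt = -1/(t - 4)
d^2K/dt^2 = 1/(t^2 - 8*t + 16)
d^3K/dt^3 = -2/(t^3 - 12*t^2 + 48*t - 64)

κ_3 = d^3K/dt^3 |_{t=0} = 1/32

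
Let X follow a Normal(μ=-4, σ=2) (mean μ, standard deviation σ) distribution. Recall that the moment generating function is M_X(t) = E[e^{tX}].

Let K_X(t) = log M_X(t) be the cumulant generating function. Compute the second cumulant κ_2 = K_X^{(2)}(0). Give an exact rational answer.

κ_2 = K′′(0) = 4

M_X(t) = e^(2*t^2 - 4*t)
K_X(t) = log M_X(t) = 2*t^2 - 4*t
K′(t) = 4*t - 4
K′′(t) = 4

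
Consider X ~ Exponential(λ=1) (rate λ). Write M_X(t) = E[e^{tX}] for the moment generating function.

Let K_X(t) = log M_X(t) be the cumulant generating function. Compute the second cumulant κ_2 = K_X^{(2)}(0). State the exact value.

κ_2 = D^2[K](0) = 1

M_X(t) = 1/(1 - t)
K_X(t) = log M_X(t) = -log(1 - t)
D^2[K](t) = 1/(t^2 - 2*t + 1)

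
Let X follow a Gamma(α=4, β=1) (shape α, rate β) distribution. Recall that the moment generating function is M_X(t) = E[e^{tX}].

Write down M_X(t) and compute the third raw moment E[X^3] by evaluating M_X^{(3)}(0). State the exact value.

E[X^3] = M′′′(0) = 120

M_X(t) = (1 - t)^(-4)
M′(t) = -4/(t^5 - 5*t^4 + 10*t^3 - 10*t^2 + 5*t - 1)
M′′(t) = 20/(t^6 - 6*t^5 + 15*t^4 - 20*t^3 + 15*t^2 - 6*t + 1)
M′′′(t) = -120/(t^7 - 7*t^6 + 21*t^5 - 35*t^4 + 35*t^3 - 21*t^2 + 7*t - 1)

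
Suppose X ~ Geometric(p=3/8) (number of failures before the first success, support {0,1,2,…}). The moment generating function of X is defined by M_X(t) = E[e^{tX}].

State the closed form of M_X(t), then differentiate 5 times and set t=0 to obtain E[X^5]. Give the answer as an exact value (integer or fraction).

E[X^5] = M′′′′′(0) = 338135/81

M_X(t) = 3/(8*(1 - 5*e^(t)/8))
M′(t) = 15*e^(t)/(25*e^(2*t) - 80*e^(t) + 64)
M′′(t) = (-75*e^(2*t) - 120*e^(t))/(125*e^(3*t) - 600*e^(2*t) + 960*e^(t) - 512)
M′′′(t) = (375*e^(3*t) + 2400*e^(2*t) + 960*e^(t))/(625*e^(4*t) - 4000*e^(3*t) + 9600*e^(2*t) - 10240*e^(t) + 4096)
M′′′′(t) = (-1875*e^(4*t) - 33000*e^(3*t) - 52800*e^(2*t) - 7680*e^(t))/(3125*e^(5*t) - 25000*e^(4*t) + 80000*e^(3*t) - 128000*e^(2*t) + 102400*e^(t) - 32768)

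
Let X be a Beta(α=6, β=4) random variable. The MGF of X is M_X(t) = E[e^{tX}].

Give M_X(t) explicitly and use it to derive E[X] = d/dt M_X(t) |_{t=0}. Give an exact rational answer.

M_X(t) = ₁F₁(6; 10; t)
M^(1)(t) = 3*₁F₁(7; 11; t)/5

E[X] = M^(1)(0) = 3/5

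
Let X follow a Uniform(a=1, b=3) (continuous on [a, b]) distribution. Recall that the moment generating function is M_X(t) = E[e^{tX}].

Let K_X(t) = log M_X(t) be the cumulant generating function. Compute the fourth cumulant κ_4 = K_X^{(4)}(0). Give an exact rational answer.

M_X(t) = (e^(3*t) - e^(t))/(2*t)
K_X(t) = log M_X(t) = -log(t) + log(e^(3*t) - e^(t)) - log(2)
K′(t) = (3*t*e^(2*t) - t - e^(2*t) + 1)/(t*e^(2*t) - t)
K′′(t) = (-4*t^2*e^(2*t) + e^(4*t) - 2*e^(2*t) + 1)/(t^2*e^(4*t) - 2*t^2*e^(2*t) + t^2)
K′′′(t) = (8*t^3*e^(4*t) + 8*t^3*e^(2*t) - 2*e^(6*t) + 6*e^(4*t) - 6*e^(2*t) + 2)/(t^3*e^(6*t) - 3*t^3*e^(4*t) + 3*t^3*e^(2*t) - t^3)

κ_4 = K′′′′(0) = -2/15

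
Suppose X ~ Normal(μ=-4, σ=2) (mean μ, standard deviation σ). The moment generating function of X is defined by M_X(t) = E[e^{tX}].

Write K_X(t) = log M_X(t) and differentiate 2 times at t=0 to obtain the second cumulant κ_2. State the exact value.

κ_2 = K′′(0) = 4

M_X(t) = e^(2*t^2 - 4*t)
K_X(t) = log M_X(t) = 2*t^2 - 4*t
K′(t) = 4*t - 4
K′′(t) = 4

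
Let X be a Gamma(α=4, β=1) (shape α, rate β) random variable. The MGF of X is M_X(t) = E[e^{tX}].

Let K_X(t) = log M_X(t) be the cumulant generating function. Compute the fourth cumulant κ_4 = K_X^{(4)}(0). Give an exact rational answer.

M_X(t) = (1 - t)^(-4)
K_X(t) = log M_X(t) = -4*log(1 - t)
dK/dt = -4/(t - 1)
d^2K/dt^2 = 4/(t^2 - 2*t + 1)
d^3K/dt^3 = -8/(t^3 - 3*t^2 + 3*t - 1)
d^4K/dt^4 = 24/(t^4 - 4*t^3 + 6*t^2 - 4*t + 1)

κ_4 = d^4K/dt^4 |_{t=0} = 24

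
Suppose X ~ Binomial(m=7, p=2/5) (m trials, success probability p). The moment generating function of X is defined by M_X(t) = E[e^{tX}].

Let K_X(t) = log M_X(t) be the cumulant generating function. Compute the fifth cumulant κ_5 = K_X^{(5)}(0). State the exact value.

κ_5 = d^5K/dt^5 |_{t=0} = -1974/3125

M_X(t) = (2*e^(t)/5 + 3/5)^7
K_X(t) = log M_X(t) = 7*log(2*e^(t)/5 + 3/5)
dK/dt = 14*e^(t)/(2*e^(t) + 3)
d^2K/dt^2 = 42*e^(t)/(4*e^(2*t) + 12*e^(t) + 9)
d^3K/dt^3 = (-84*e^(2*t) + 126*e^(t))/(8*e^(3*t) + 36*e^(2*t) + 54*e^(t) + 27)
d^4K/dt^4 = (168*e^(3*t) - 1008*e^(2*t) + 378*e^(t))/(16*e^(4*t) + 96*e^(3*t) + 216*e^(2*t) + 216*e^(t) + 81)
d^5K/dt^5 = (-336*e^(4*t) + 5544*e^(3*t) - 8316*e^(2*t) + 1134*e^(t))/(32*e^(5*t) + 240*e^(4*t) + 720*e^(3*t) + 1080*e^(2*t) + 810*e^(t) + 243)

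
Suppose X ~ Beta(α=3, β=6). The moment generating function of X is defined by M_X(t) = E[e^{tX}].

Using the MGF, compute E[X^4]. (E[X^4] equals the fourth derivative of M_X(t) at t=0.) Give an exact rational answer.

E[X^4] = d^4M/dt^4 |_{t=0} = 1/33

M_X(t) = ₁F₁(3; 9; t)
dM/dt = ₁F₁(4; 10; t)/3
d^2M/dt^2 = 2*₁F₁(5; 11; t)/15
d^3M/dt^3 = 2*₁F₁(6; 12; t)/33
d^4M/dt^4 = ₁F₁(7; 13; t)/33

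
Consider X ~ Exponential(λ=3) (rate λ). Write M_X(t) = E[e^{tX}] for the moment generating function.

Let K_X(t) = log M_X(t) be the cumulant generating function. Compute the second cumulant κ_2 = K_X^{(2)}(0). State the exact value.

M_X(t) = 3/(3 - t)
K_X(t) = log M_X(t) = -log(3 - t) + log(3)
D^2[K](t) = 1/(t^2 - 6*t + 9)

κ_2 = D^2[K](0) = 1/9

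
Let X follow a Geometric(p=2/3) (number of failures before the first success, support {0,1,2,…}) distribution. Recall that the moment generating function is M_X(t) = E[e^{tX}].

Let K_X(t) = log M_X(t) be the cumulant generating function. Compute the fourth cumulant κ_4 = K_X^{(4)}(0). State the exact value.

M_X(t) = 2/(3*(1 - e^(t)/3))
K_X(t) = log M_X(t) = -log(1 - e^(t)/3) - log(3) + log(2)
D^4[K](t) = (3*e^(3*t) + 36*e^(2*t) + 27*e^(t))/(e^(4*t) - 12*e^(3*t) + 54*e^(2*t) - 108*e^(t) + 81)

κ_4 = D^4[K](0) = 33/8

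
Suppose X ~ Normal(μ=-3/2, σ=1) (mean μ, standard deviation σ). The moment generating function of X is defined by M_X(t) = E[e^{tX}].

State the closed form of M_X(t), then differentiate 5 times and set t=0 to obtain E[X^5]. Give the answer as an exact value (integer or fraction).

M_X(t) = e^(t^2/2 - 3*t/2)
M′(t) = t*e^(-3*t/2)*e^(t^2/2) - 3*e^(-3*t/2)*e^(t^2/2)/2
M′′(t) = (4*t^2*e^(t^2/2) - 12*t*e^(t^2/2) + 13*e^(t^2/2))*e^(-3*t/2)/4
M′′′(t) = (8*t^3*e^(t^2/2) - 36*t^2*e^(t^2/2) + 78*t*e^(t^2/2) - 63*e^(t^2/2))*e^(-3*t/2)/8
M′′′′(t) = (16*t^4*e^(t^2/2) - 96*t^3*e^(t^2/2) + 312*t^2*e^(t^2/2) - 504*t*e^(t^2/2) + 345*e^(t^2/2))*e^(-3*t/2)/16
M′′′′′(t) = (32*t^5*e^(t^2/2) - 240*t^4*e^(t^2/2) + 1040*t^3*e^(t^2/2) - 2520*t^2*e^(t^2/2) + 3450*t*e^(t^2/2) - 2043*e^(t^2/2))*e^(-3*t/2)/32

E[X^5] = M′′′′′(0) = -2043/32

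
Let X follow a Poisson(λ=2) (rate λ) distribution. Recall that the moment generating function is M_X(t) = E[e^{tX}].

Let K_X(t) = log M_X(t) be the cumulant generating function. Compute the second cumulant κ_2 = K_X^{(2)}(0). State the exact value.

M_X(t) = e^(2*e^(t) - 2)
K_X(t) = log M_X(t) = 2*e^(t) - 2
K′(t) = 2*e^(t)
K′′(t) = 2*e^(t)

κ_2 = K′′(0) = 2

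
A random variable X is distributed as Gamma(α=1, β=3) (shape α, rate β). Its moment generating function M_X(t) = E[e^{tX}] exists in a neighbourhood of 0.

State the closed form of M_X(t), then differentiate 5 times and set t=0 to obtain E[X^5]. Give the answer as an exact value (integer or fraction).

M_X(t) = 3/(3 - t)
M^(5)(t) = 360/(t^6 - 18*t^5 + 135*t^4 - 540*t^3 + 1215*t^2 - 1458*t + 729)

E[X^5] = M^(5)(0) = 40/81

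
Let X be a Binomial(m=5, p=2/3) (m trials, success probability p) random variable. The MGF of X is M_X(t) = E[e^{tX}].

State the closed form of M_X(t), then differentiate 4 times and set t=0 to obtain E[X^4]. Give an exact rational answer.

M_X(t) = (2*e^(t)/3 + 1/3)^5
M′(t) = 160*e^(5*t)/243 + 320*e^(4*t)/243 + 80*e^(3*t)/81 + 80*e^(2*t)/243 + 10*e^(t)/243
M′′(t) = 800*e^(5*t)/243 + 1280*e^(4*t)/243 + 80*e^(3*t)/27 + 160*e^(2*t)/243 + 10*e^(t)/243
M′′′(t) = 4000*e^(5*t)/243 + 5120*e^(4*t)/243 + 80*e^(3*t)/9 + 320*e^(2*t)/243 + 10*e^(t)/243
M′′′′(t) = 20000*e^(5*t)/243 + 20480*e^(4*t)/243 + 80*e^(3*t)/3 + 640*e^(2*t)/243 + 10*e^(t)/243

E[X^4] = M′′′′(0) = 5290/27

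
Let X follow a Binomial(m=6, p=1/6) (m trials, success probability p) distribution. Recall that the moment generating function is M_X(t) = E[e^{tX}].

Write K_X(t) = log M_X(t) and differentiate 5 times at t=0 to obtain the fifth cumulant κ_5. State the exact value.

M_X(t) = (e^(t)/6 + 5/6)^6
K_X(t) = log M_X(t) = 6*log(e^(t)/6 + 5/6)
K^(5)(t) = (-30*e^(4*t) + 1650*e^(3*t) - 8250*e^(2*t) + 3750*e^(t))/(e^(5*t) + 25*e^(4*t) + 250*e^(3*t) + 1250*e^(2*t) + 3125*e^(t) + 3125)

κ_5 = K^(5)(0) = -10/27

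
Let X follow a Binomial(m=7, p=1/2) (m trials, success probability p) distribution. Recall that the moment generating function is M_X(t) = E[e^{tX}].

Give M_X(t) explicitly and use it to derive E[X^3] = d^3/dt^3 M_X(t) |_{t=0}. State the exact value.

E[X^3] = D^3[M](0) = 245/4

M_X(t) = (e^(t)/2 + 1/2)^7
D^3[M](t) = 343*e^(7*t)/128 + 189*e^(6*t)/16 + 2625*e^(5*t)/128 + 35*e^(4*t)/2 + 945*e^(3*t)/128 + 21*e^(2*t)/16 + 7*e^(t)/128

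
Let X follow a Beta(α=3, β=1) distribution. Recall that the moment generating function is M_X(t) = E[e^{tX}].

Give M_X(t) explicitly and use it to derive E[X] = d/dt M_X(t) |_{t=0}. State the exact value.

M_X(t) = ₁F₁(3; 4; t)
M′(t) = 3*₁F₁(4; 5; t)/4

E[X] = M′(0) = 3/4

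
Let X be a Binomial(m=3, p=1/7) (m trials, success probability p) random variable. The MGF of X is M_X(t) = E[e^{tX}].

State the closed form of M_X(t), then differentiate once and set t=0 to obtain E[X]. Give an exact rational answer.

M_X(t) = (e^(t)/7 + 6/7)^3
dM/dt = 3*e^(3*t)/343 + 36*e^(2*t)/343 + 108*e^(t)/343

E[X] = dM/dt |_{t=0} = 3/7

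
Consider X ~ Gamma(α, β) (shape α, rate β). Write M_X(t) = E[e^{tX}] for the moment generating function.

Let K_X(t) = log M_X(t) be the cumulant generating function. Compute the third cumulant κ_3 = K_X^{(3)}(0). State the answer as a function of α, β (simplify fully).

κ_3 = K′′′(0) = 2*α/β^3

M_X(t) = (β/(β - t))^α
K_X(t) = log M_X(t) = α*(log(β) - log(β - t))
K′(t) = -α/(-β + t)
K′′(t) = α/(β^2 - 2*β*t + t^2)
K′′′(t) = -2*α/(-β^3 + 3*β^2*t - 3*β*t^2 + t^3)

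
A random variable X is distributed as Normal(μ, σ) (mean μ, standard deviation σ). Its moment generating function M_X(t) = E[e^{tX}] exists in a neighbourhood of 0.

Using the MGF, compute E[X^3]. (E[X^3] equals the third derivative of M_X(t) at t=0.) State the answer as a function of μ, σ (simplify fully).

E[X^3] = M^(3)(0) = μ*(μ^2 + 3*σ^2)

M_X(t) = e^(μ*t + σ^2*t^2/2)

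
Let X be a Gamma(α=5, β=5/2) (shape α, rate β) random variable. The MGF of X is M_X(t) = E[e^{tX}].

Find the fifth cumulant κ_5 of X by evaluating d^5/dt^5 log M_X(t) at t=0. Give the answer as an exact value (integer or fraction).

κ_5 = d^5K/dt^5 |_{t=0} = 768/625

M_X(t) = 3125/(32*(5/2 - t)^5)
K_X(t) = log M_X(t) = -5*log(5/2 - t) - 5*log(2) + 5*log(5)
dK/dt = -10/(2*t - 5)
d^2K/dt^2 = 20/(4*t^2 - 20*t + 25)
d^3K/dt^3 = -80/(8*t^3 - 60*t^2 + 150*t - 125)
d^4K/dt^4 = 480/(16*t^4 - 160*t^3 + 600*t^2 - 1000*t + 625)
d^5K/dt^5 = -3840/(32*t^5 - 400*t^4 + 2000*t^3 - 5000*t^2 + 6250*t - 3125)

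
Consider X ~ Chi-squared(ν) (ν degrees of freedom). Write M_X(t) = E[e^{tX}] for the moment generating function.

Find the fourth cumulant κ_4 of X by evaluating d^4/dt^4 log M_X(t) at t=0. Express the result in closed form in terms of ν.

κ_4 = K′′′′(0) = 48*ν

M_X(t) = (1 - 2*t)^(-ν/2)
K_X(t) = log M_X(t) = -ν*log(1 - 2*t)/2
K′(t) = -ν/(2*t - 1)
K′′(t) = 2*ν/(4*t^2 - 4*t + 1)
K′′′(t) = -8*ν/(8*t^3 - 12*t^2 + 6*t - 1)
K′′′′(t) = 48*ν/(16*t^4 - 32*t^3 + 24*t^2 - 8*t + 1)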